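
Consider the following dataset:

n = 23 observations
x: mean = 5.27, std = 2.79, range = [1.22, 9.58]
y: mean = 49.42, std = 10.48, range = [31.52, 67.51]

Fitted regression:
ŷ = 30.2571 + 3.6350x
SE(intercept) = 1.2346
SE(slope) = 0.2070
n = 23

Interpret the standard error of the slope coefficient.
The slope 3.6350 is pinned down to within about ±0.2070 (one SE) by these data — relative uncertainty 5.7%, i.e. precise.

What SE measures:
- The standard error quantifies the sampling variability of the coefficient estimate
- It is the estimated standard deviation of β̂₁ across hypothetical repeated samples of the same size
- Smaller SE → more precise estimate

Relative precision:
- SE / |β̂₁| = 0.2070 / 3.6350 = 5.7%
- Rule of thumb (under 20%: precise; 20% to under 50%: moderately precise; 50% or more: imprecise) → precise

Rough 95% range (±2 SE): 3.6350 ± 0.4140 → (3.2210, 4.0490).

What drives SE(β̂₁): wider spread of x values → smaller SE.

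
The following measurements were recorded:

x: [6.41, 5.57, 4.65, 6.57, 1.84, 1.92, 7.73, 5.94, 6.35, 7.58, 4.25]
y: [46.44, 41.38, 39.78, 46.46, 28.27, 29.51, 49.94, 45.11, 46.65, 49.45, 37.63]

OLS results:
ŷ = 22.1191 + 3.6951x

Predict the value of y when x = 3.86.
ŷ = 36.3822

Plug x = 3.86 into the fitted line:

ŷ = 22.1191 + 3.6951 × 3.86
ŷ = 22.1191 + 14.2631
ŷ = 36.3822

This is the fitted mean response at that x — an individual observation would come with a wider prediction interval.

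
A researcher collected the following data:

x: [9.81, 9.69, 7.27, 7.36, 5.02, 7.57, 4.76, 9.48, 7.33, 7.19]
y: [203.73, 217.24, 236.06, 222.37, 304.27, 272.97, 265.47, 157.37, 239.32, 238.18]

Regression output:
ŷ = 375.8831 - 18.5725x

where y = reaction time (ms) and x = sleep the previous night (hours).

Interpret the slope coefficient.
For each additional hour of sleep, predicted reaction time decreases by approximately 18.5725 ms.

β₁ = -18.5725 is the change in predicted reaction time (ms) per additional hour of sleep.

Interpretation:
- Sleep up by 1 hour → predicted reaction time decreases by 18.5725 ms
- The effect is assumed constant over the observed range of x (linearity)
- The slope describes association in these data, not necessarily a causal effect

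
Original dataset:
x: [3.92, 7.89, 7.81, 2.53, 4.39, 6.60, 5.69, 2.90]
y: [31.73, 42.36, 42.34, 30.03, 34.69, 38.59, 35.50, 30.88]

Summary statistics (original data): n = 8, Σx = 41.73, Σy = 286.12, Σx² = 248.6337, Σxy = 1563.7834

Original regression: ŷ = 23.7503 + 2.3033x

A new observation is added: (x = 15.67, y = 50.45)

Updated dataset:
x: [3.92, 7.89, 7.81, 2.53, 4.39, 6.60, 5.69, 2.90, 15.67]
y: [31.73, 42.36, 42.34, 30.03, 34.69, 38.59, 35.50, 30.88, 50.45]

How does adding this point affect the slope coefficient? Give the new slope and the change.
Adding the point moves β₁ from 2.3033 to 1.6219, i.e. it decreases by 0.6814 (-29.6%).

x = 15.67 lies well outside the original x-range [2.53, 7.89] (x̄ ≈ 5.22), so this observation has high leverage and can move the slope substantially.

Step 1: Update the sums with the new point (n goes from 8 to 9)
Σx  = 41.73 + 15.67 = 57.40
Σy  = 286.12 + 50.45 = 336.57
Σx² = 248.6337 + 15.67² = 248.6337 + 245.5489 = 494.1826
Σxy = 1563.7834 + 15.67×50.45 = 1563.7834 + 790.5515 = 2354.3349

Step 2: Recompute the slope with b₁ = (nΣxy − ΣxΣy) / (nΣx² − (Σx)²)
Numerator   = 9×2354.3349 − 57.40×336.57 = 21189.0141 − 19319.1180 = 1869.8961
Denominator = 9×494.1826 − 57.40² = 4447.6434 − 3294.7600 = 1152.8834
b₁(new) = 1869.8961 / 1152.8834 = 1.6219

(Same formula on the original sums: (8×1563.7834 − 41.73×286.12) / (8×248.6337 − 41.73²) = 570.4796 / 247.6767 = 2.3033, matching the given fit.)

Step 3: Change in slope
Δβ₁ = 1.6219 − 2.3033 = -0.6814
Relative change = -0.6814 / 2.3033 × 100% = -29.6%
→ the slope decreases when the point is added.

A high-leverage point only changes the slope if it is off the original line; here y = 50.45 is below the original trend, so the slope decreases.
In practice: examine leverage (hᵢ) and Cook's distance rather than deleting it automatically; investigate whether it comes from the same population as the rest of the sample.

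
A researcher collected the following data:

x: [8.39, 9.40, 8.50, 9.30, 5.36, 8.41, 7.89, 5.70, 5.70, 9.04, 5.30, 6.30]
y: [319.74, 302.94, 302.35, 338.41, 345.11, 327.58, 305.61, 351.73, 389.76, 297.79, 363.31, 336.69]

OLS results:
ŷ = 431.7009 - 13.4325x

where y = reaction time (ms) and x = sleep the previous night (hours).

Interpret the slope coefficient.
For each additional hour of sleep, predicted reaction time decreases by approximately 13.4325 ms.

The slope coefficient β₁ = -13.4325 represents the marginal effect of sleep on reaction time.

Interpretation:
- Sleep up by 1 hour → predicted reaction time decreases by 13.4325 ms
- The effect is assumed constant over the observed range of x (linearity)
- The slope describes association in these data, not necessarily a causal effect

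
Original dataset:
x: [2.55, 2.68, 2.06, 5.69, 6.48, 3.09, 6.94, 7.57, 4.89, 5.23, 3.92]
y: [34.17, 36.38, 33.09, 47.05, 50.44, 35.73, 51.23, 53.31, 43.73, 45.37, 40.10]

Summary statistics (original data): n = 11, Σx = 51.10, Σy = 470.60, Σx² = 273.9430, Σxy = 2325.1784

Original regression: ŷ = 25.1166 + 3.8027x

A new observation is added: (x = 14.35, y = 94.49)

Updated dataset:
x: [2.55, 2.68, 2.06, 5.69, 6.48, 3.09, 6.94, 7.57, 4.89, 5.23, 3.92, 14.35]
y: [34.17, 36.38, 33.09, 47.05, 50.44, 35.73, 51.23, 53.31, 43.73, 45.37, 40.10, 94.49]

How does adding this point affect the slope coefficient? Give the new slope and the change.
The slope changes from 3.8027 to 4.8744 (change of +1.0717, or +28.2%).

The new point has HIGH LEVERAGE: x = 14.35 is far from the original mean x̄ = 51.10/11 ≈ 4.65 (original range [2.06, 7.57]).

Step 1: Update the sums with the new point (n goes from 11 to 12)
Σx  = 51.10 + 14.35 = 65.45
Σy  = 470.60 + 94.49 = 565.09
Σx² = 273.9430 + 14.35² = 273.9430 + 205.9225 = 479.8655
Σxy = 2325.1784 + 14.35×94.49 = 2325.1784 + 1355.9315 = 3681.1099

Step 2: Recompute the slope with b₁ = (nΣxy − ΣxΣy) / (nΣx² − (Σx)²)
Numerator   = 12×3681.1099 − 65.45×565.09 = 44173.3188 − 36985.1405 = 7188.1783
Denominator = 12×479.8655 − 65.45² = 5758.3860 − 4283.7025 = 1474.6835
b₁(new) = 7188.1783 / 1474.6835 = 4.8744

(Same formula on the original sums: (11×2325.1784 − 51.10×470.60) / (11×273.9430 − 51.10²) = 1529.3024 / 402.1630 = 3.8027, matching the given fit.)

Step 3: Change in slope
Δβ₁ = 4.8744 − 3.8027 = +1.0717
Relative change = +1.0717 / 3.8027 × 100% = +28.2%
→ the slope increases when the point is added.

A high-leverage point only changes the slope if it is off the original line; here y = 94.49 is above the original trend, so the slope increases.
In practice: examine leverage (hᵢ) and Cook's distance rather than deleting it automatically.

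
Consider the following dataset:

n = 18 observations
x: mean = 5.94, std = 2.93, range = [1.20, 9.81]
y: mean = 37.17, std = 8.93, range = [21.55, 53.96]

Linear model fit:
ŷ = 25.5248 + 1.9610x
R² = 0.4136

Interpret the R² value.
About 41.36% of the variability in y is accounted for by the regression on x (R² = 0.4136) — a moderate linear fit.

R² = 1 − SS_res/SS_tot compares the residual scatter to the total scatter of y about its mean.

Here R² = 0.4136:
- Explained: 41.36% of the variation in y
- Unexplained (residual): 100% − 41.36% = 58.64%
- Rule of thumb (below 0.3 weak; 0.3 to below 0.7 moderate; 0.7 and above strong) → moderate

Note: R² never decreases when predictors are added, so it should not be used alone to compare models of different size.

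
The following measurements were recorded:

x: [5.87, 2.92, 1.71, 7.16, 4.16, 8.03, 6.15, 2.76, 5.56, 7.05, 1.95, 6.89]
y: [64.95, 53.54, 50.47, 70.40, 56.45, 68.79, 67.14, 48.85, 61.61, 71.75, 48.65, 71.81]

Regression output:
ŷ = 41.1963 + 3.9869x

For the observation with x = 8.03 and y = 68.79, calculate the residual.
Residual = -4.4211

The residual is the difference between the actual value and the predicted value:

Residual = y - ŷ

Step 1: Calculate predicted value
ŷ = 41.1963 + 3.9869 × 8.03
ŷ = 73.2111

Step 2: Calculate residual
Residual = 68.79 - 73.2111
Residual = -4.4211

The residual is negative, so the observed y = 68.79 sits below the regression line (the line overestimates it by 4.4211).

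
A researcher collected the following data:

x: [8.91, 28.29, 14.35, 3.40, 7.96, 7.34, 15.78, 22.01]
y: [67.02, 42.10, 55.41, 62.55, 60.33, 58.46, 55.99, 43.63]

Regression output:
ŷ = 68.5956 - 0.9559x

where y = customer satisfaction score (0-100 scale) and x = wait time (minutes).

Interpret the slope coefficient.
On average, satisfaction score is about 0.9559 points lower for every extra minute of wait time.

The slope β₁ = -0.9559 gives the rate at which the fitted satisfaction score changes with wait time.

Interpretation:
- Wait time up by 1 minute → predicted satisfaction score decreases by 0.9559 points
- The effect is assumed constant over the observed range of x (linearity)

(β₀ = 68.5956 is the fitted value at x = 0 and is not part of the slope interpretation.)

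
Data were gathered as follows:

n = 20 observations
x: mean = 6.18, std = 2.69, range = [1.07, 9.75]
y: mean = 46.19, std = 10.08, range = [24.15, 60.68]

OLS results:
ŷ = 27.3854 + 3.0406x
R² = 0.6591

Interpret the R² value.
About 65.91% of the variability in y is accounted for by the regression on x (R² = 0.6591) — a moderate linear fit.

The coefficient of determination R² is the fraction of the total variation in y that the fitted line accounts for.

Here R² = 0.6591:
- Explained: 65.91% of the variation in y
- Unexplained (residual): 100% − 65.91% = 34.09%
- Rule of thumb (below 0.3 weak; 0.3 to below 0.7 moderate; 0.7 and above strong) → moderate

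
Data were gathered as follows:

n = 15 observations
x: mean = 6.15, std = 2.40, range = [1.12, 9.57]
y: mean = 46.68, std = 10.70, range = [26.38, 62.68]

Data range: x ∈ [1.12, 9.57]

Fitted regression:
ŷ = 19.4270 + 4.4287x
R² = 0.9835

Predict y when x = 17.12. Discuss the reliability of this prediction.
The equation gives ŷ = 95.2463; however x = 17.12 is 7.55 units above the observed range, so this extrapolated value should not be trusted.

Prediction calculation:
ŷ = 19.4270 + 4.4287 × 17.12
ŷ = 95.2463

Reliability:
- Data range: x ∈ [1.12, 9.57]
- Prediction point: x = 17.12 is 7.55 units above the observed range → this is EXTRAPOLATION, not interpolation

Why that matters here:
- The standard error of prediction grows with (x − x̄)², and x = 17.12 is far from x̄ = 6.15
- R² describes fit only over the sampled x values; it says nothing about behaviour beyond them

A defensible statement: 'if the linear trend continued to x = 17.12, y would be about 95.2463' — the premise is untested.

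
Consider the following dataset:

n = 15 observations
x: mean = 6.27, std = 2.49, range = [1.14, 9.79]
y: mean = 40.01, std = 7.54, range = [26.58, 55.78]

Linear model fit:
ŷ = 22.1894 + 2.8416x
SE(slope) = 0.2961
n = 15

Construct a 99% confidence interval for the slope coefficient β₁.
The 99% CI for β₁ is (1.9497, 3.7335)

Confidence interval for the slope:

The 99% CI for β₁ is: β̂₁ ± t*(α/2, n-2) × SE(β̂₁)

Step 1: Find critical t-value
- Confidence level = 0.99
- Degrees of freedom = n - 2 = 15 - 2 = 13
- t*(α/2, 13) = 3.0123

Step 2: Calculate margin of error
Margin = 3.0123 × 0.2961 = 0.8919

Step 3: Construct interval
CI = 2.8416 ± 0.8919
CI = (1.9497, 3.7335)

Interpretation: intervals built this way capture the true β₁ in 99% of repeated samples; here the plausible range for the per-unit effect of x on y is 1.9497 to 3.7335.
Both endpoints are positive, so the data support a genuinely positive slope at this confidence level.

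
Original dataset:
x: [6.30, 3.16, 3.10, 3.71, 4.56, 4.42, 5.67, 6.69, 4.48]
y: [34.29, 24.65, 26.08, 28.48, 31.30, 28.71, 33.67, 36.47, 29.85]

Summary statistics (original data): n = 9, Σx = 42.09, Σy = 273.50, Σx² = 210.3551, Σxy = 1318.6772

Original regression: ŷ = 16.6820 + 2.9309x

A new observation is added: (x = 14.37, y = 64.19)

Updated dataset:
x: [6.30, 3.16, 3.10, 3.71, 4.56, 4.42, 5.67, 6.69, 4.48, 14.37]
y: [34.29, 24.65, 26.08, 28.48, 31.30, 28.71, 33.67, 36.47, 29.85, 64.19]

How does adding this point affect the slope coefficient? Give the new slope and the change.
The slope changes from 2.9309 to 3.4104 (change of +0.4795, or +16.4%).

x = 14.37 lies well outside the original x-range [3.10, 6.69] (x̄ ≈ 4.68), so this observation has high leverage and can move the slope substantially.

Step 1: Update the sums with the new point (n goes from 9 to 10)
Σx  = 42.09 + 14.37 = 56.46
Σy  = 273.50 + 64.19 = 337.69
Σx² = 210.3551 + 14.37² = 210.3551 + 206.4969 = 416.8520
Σxy = 1318.6772 + 14.37×64.19 = 1318.6772 + 922.4103 = 2241.0875

Step 2: Recompute the slope with b₁ = (nΣxy − ΣxΣy) / (nΣx² − (Σx)²)
Numerator   = 10×2241.0875 − 56.46×337.69 = 22410.8750 − 19065.9774 = 3344.8976
Denominator = 10×416.8520 − 56.46² = 4168.5200 − 3187.7316 = 980.7884
b₁(new) = 3344.8976 / 980.7884 = 3.4104

(Same formula on the original sums: (9×1318.6772 − 42.09×273.50) / (9×210.3551 − 42.09²) = 356.4798 / 121.6278 = 2.9309, matching the given fit.)

Step 3: Change in slope
Δβ₁ = 3.4104 − 2.9309 = +0.4795
Relative change = +0.4795 / 2.9309 × 100% = +16.4%
→ the slope increases when the point is added.

Because the point sits above the extension of the original line at a high-leverage x, it tilts the fit up.
In practice: examine leverage (hᵢ) and Cook's distance rather than deleting it automatically; check such a point for data-entry or measurement error.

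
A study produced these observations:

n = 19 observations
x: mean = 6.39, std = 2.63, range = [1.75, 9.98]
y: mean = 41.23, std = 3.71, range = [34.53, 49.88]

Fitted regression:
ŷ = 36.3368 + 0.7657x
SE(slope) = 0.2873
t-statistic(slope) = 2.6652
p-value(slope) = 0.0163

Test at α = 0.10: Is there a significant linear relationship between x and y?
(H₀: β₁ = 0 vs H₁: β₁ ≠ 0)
Since p-value = 0.0163 < α = 0.10, reject H₀ — the slope is significantly different from 0.

Hypothesis test for the slope coefficient:

H₀: β₁ = 0 (no linear relationship)
H₁: β₁ ≠ 0 (linear relationship exists)

Test statistic: t = β̂₁ / SE(β̂₁) = 0.7657 / 0.2873 = 2.6652

With df = 17, the two-sided p-value for |t| = 2.6652 is 0.0163.

Decision rule: reject H₀ if p-value < α.
p-value = 0.0163 < α = 0.10 → reject H₀.

There is sufficient evidence at the 10% significance level to conclude that a linear relationship exists between x and y.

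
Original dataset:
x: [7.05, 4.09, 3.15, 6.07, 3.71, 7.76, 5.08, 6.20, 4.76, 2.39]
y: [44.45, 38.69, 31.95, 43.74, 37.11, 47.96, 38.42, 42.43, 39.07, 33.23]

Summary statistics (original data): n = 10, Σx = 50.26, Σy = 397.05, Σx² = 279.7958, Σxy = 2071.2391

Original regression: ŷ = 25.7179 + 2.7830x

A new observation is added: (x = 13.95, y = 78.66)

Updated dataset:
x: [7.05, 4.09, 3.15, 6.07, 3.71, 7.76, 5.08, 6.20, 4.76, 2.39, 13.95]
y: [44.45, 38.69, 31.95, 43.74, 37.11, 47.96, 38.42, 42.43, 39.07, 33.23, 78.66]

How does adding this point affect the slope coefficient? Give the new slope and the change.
New slope β₁ = 3.9332 versus 2.7830 before: a change of +1.1502 (+41.3%).

The new point has HIGH LEVERAGE: x = 13.95 is far from the original mean x̄ = 50.26/10 ≈ 5.03 (original range [2.39, 7.76]).

Step 1: Update the sums with the new point (n goes from 10 to 11)
Σx  = 50.26 + 13.95 = 64.21
Σy  = 397.05 + 78.66 = 475.71
Σx² = 279.7958 + 13.95² = 279.7958 + 194.6025 = 474.3983
Σxy = 2071.2391 + 13.95×78.66 = 2071.2391 + 1097.3070 = 3168.5461

Step 2: Recompute the slope with b₁ = (nΣxy − ΣxΣy) / (nΣx² − (Σx)²)
Numerator   = 11×3168.5461 − 64.21×475.71 = 34854.0071 − 30545.3391 = 4308.6680
Denominator = 11×474.3983 − 64.21² = 5218.3813 − 4122.9241 = 1095.4572
b₁(new) = 4308.6680 / 1095.4572 = 3.9332

(Same formula on the original sums: (10×2071.2391 − 50.26×397.05) / (10×279.7958 − 50.26²) = 756.6580 / 271.8904 = 2.7830, matching the given fit.)

Step 3: Change in slope
Δβ₁ = 3.9332 − 2.7830 = +1.1502
Relative change = +1.1502 / 2.7830 × 100% = +41.3%
→ the slope increases when the point is added.

A high-leverage point only changes the slope if it is off the original line; here y = 78.66 is above the original trend, so the slope increases.
In practice: investigate whether it comes from the same population as the rest of the sample.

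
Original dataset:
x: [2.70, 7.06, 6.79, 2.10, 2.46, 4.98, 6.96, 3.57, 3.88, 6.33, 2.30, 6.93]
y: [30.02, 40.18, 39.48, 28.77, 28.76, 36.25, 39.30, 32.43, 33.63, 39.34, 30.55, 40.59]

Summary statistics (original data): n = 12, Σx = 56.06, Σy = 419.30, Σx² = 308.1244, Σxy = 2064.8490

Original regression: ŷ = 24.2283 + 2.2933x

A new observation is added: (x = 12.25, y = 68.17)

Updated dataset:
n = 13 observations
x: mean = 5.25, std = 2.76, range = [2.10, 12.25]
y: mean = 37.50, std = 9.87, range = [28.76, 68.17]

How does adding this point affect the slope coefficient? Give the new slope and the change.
New slope β₁ = 3.4104 versus 2.2933 before: a change of +1.1171 (+48.7%).

The new point has HIGH LEVERAGE: x = 12.25 is far from the original mean x̄ = 56.06/12 ≈ 4.67 (original range [2.10, 7.06]).

Step 1: Update the sums with the new point (n goes from 12 to 13)
Σx  = 56.06 + 12.25 = 68.31
Σy  = 419.30 + 68.17 = 487.47
Σx² = 308.1244 + 12.25² = 308.1244 + 150.0625 = 458.1869
Σxy = 2064.8490 + 12.25×68.17 = 2064.8490 + 835.0825 = 2899.9315

Step 2: Recompute the slope with b₁ = (nΣxy − ΣxΣy) / (nΣx² − (Σx)²)
Numerator   = 13×2899.9315 − 68.31×487.47 = 37699.1095 − 33299.0757 = 4400.0338
Denominator = 13×458.1869 − 68.31² = 5956.4297 − 4666.2561 = 1290.1736
b₁(new) = 4400.0338 / 1290.1736 = 3.4104

(Same formula on the original sums: (12×2064.8490 − 56.06×419.30) / (12×308.1244 − 56.06²) = 1272.2300 / 554.7692 = 2.2933, matching the given fit.)

Step 3: Change in slope
Δβ₁ = 3.4104 − 2.2933 = +1.1171
Relative change = +1.1171 / 2.2933 × 100% = +48.7%
→ the slope increases when the point is added.

Because the point sits above the extension of the original line at a high-leverage x, it tilts the fit up.
In practice: examine leverage (hᵢ) and Cook's distance rather than deleting it automatically; investigate whether it comes from the same population as the rest of the sample.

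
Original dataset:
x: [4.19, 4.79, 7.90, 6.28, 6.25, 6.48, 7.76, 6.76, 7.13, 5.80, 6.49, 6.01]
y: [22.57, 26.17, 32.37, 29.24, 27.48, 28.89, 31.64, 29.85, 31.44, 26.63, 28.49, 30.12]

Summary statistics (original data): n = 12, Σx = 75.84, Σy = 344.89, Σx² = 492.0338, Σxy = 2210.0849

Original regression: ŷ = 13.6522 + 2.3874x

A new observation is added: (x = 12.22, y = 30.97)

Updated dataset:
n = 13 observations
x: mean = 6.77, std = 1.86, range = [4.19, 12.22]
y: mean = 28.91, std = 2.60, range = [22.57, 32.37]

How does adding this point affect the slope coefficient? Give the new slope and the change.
The slope changes from 2.3874 to 0.9479 (change of -1.4395, or -60.3%).

x = 12.22 lies well outside the original x-range [4.19, 7.90] (x̄ ≈ 6.32), so this observation has high leverage and can move the slope substantially.

Step 1: Update the sums with the new point (n goes from 12 to 13)
Σx  = 75.84 + 12.22 = 88.06
Σy  = 344.89 + 30.97 = 375.86
Σx² = 492.0338 + 12.22² = 492.0338 + 149.3284 = 641.3622
Σxy = 2210.0849 + 12.22×30.97 = 2210.0849 + 378.4534 = 2588.5383

Step 2: Recompute the slope with b₁ = (nΣxy − ΣxΣy) / (nΣx² − (Σx)²)
Numerator   = 13×2588.5383 − 88.06×375.86 = 33650.9979 − 33098.2316 = 552.7663
Denominator = 13×641.3622 − 88.06² = 8337.7086 − 7754.5636 = 583.1450
b₁(new) = 552.7663 / 583.1450 = 0.9479

(Same formula on the original sums: (12×2210.0849 − 75.84×344.89) / (12×492.0338 − 75.84²) = 364.5612 / 152.7000 = 2.3874, matching the given fit.)

Step 3: Change in slope
Δβ₁ = 0.9479 − 2.3874 = -1.4395
Relative change = -1.4395 / 2.3874 × 100% = -60.3%
→ the slope decreases when the point is added.

Because the point sits below the extension of the original line at a high-leverage x, it tilts the fit down.
In practice: refit with and without it and report both if conclusions differ; check such a point for data-entry or measurement error.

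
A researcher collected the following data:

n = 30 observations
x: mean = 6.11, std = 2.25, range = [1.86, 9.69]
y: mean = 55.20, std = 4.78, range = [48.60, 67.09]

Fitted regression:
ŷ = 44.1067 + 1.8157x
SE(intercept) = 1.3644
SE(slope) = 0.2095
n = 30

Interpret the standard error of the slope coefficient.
The slope 1.8157 is pinned down to within about ±0.2095 (one SE) by these data — relative uncertainty 11.5%, i.e. precise.

SE(β̂₁) = s / √Sxx, where s is the residual standard deviation and Sxx = Σ(x − x̄)². It is the yardstick for how far β̂₁ = 1.8157 could plausibly be from the true slope.

Relative precision:
- SE / |β̂₁| = 0.2095 / 1.8157 = 11.5%
- Rule of thumb (under 20%: precise; 20% to under 50%: moderately precise; 50% or more: imprecise) → precise

Link to interval estimation: a confidence interval for β₁ is β̂₁ ± t* × 0.2095, so SE sets the half-width per unit of t*.

What drives SE(β̂₁): wider spread of x values → smaller SE; more residual scatter → larger SE; larger n (here n = 30) → smaller SE.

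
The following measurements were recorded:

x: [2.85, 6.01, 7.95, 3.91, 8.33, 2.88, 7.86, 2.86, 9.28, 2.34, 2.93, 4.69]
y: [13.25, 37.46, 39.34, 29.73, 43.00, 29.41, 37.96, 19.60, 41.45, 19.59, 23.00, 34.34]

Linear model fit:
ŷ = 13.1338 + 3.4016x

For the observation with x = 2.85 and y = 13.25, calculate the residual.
Residual = -9.5784

The residual is the difference between the actual value and the predicted value:

Residual = y - ŷ

Step 1: Calculate predicted value
ŷ = 13.1338 + 3.4016 × 2.85
ŷ = 22.8284

Step 2: Calculate residual
Residual = 13.25 - 22.8284
Residual = -9.5784

The residual is negative, so the observed y = 13.25 sits below the regression line (the line overestimates it by 9.5784).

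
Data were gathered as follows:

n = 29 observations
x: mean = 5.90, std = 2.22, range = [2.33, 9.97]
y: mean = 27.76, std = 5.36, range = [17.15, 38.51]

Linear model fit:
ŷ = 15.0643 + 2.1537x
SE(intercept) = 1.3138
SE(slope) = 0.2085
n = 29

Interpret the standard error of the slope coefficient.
SE(slope) = 0.2085 measures the uncertainty in the estimated slope. The coefficient is estimated precisely (SE/|β̂₁| = 9.7%).

What SE measures:
- The standard error quantifies the sampling variability of the coefficient estimate
- It is the estimated standard deviation of β̂₁ across hypothetical repeated samples of the same size
- Smaller SE → more precise estimate

Relative precision:
- SE / |β̂₁| = 0.2085 / 2.1537 = 9.7%
- Rule of thumb (under 20%: precise; 20% to under 50%: moderately precise; 50% or more: imprecise) → precise

Rough 95% range (±2 SE): 2.1537 ± 0.4170 → (1.7367, 2.5707).

What drives SE(β̂₁): larger n (here n = 29) → smaller SE.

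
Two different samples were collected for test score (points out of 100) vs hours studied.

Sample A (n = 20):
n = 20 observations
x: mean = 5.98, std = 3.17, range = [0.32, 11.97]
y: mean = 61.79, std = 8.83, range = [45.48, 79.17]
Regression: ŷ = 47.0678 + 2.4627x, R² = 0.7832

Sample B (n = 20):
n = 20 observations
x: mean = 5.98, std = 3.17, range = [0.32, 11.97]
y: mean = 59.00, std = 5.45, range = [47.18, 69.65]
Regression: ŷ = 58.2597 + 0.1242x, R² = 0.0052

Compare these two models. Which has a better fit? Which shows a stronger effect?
Model A has the better fit (R² = 0.7832 vs 0.0052). Model A shows the stronger effect (|β₁| = 2.4627 vs 0.1242).

Model Comparison:

Fit — compare R²:
- Model A: R² = 0.7832 → 78.32% of variance in test score explained
- Model B: R² = 0.0052 → 0.52% of variance in test score explained
- 0.7832 > 0.0052 → Model A has the better fit

Strength of effect — compare |β₁|:
- Model A: β₁ = 2.4627 → predicted test score rises 2.4627 points per additional hour of study time
- Model B: β₁ = 0.1242 → predicted test score rises 0.1242 points per additional hour of study time
- |2.4627| > |0.1242| → Model A shows the stronger marginal effect

Note: R² measures how tightly points cluster around the line; β₁ measures how steep the line is — they answer different questions.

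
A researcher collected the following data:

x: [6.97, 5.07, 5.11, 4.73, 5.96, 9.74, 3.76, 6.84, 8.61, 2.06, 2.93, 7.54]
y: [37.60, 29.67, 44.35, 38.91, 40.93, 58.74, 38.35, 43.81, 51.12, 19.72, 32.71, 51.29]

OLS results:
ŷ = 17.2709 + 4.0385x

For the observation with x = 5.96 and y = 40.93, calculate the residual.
Residual = -0.4104

The residual is the difference between the actual value and the predicted value:

Residual = y - ŷ

Step 1: Calculate predicted value
ŷ = 17.2709 + 4.0385 × 5.96
ŷ = 41.3404

Step 2: Calculate residual
Residual = 40.93 - 41.3404
Residual = -0.4104

Sign check: y < ŷ, so the point is below the line and the fit overestimates here.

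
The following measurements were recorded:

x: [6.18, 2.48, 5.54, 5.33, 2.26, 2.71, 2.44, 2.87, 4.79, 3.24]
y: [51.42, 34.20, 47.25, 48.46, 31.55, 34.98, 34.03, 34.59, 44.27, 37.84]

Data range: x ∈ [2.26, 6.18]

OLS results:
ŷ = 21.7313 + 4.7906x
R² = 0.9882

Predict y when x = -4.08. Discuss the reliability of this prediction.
The equation gives ŷ = 2.1857; however x = -4.08 is 6.34 units below the observed range, so this extrapolated value should not be trusted.

Prediction calculation:
ŷ = 21.7313 + 4.7906 × (-4.08)
ŷ = 2.1857

Reliability:
- Data range: x ∈ [2.26, 6.18]
- Prediction point: x = -4.08 is 6.34 units below the observed range → this is EXTRAPOLATION, not interpolation

Why that matters here:
- There are no observations near this x to validate the fitted line there
- The linear relationship may not hold outside the observed range
- Real relationships often flatten, saturate, or turn nonlinear at extremes

The R² = 0.9882 only validates the fit within [2.26, 6.18]; treat ŷ = 2.1857 with caution.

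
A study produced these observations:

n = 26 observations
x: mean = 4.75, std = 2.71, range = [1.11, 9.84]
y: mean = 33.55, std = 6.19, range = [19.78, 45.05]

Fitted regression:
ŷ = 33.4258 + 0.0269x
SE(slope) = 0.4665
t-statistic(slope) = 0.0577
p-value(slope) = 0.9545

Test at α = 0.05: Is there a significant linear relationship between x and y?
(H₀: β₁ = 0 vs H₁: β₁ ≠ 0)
p-value = 0.9545 ≥ α = 0.05, so we fail to reject H₀. The relationship is not significant.

Hypothesis test for the slope coefficient:

H₀: β₁ = 0 (no linear relationship)
H₁: β₁ ≠ 0 (linear relationship exists)

Test statistic: t = β̂₁ / SE(β̂₁) = 0.0269 / 0.4665 = 0.0577

The p-value (0.9545) is the probability, under H₀, of a t-statistic at least as extreme as |t| = 0.0577 (two-sided, df = n − 2 = 24).

Decision rule: reject H₀ if p-value < α.
p-value = 0.9545 ≥ α = 0.05 → fail to reject H₀.

There is not sufficient evidence at the 5% significance level to conclude that a linear relationship exists between x and y.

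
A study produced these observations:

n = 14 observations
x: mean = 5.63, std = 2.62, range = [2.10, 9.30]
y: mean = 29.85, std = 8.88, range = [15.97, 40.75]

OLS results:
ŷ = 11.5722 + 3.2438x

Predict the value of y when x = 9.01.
ŷ = 40.7988

Plug x = 9.01 into the fitted line:

ŷ = 11.5722 + 3.2438 × 9.01
ŷ = 11.5722 + 29.2266
ŷ = 40.7988

This is the fitted mean response at that x — an individual observation would come with a wider prediction interval.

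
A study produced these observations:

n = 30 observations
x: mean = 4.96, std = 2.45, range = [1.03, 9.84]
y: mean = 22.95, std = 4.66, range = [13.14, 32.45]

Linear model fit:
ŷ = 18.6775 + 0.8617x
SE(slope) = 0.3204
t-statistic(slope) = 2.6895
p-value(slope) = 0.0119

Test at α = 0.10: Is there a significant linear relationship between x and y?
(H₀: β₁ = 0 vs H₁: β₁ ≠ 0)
Reject H₀: p-value = 0.0119 < α = 0.10. The linear relationship is significant at the 10% level.

Hypothesis test for the slope coefficient:

H₀: β₁ = 0 (no linear relationship)
H₁: β₁ ≠ 0 (linear relationship exists)

Test statistic: t = β̂₁ / SE(β̂₁) = 0.8617 / 0.3204 = 2.6895

With df = 28, the two-sided p-value for |t| = 2.6895 is 0.0119.

Decision rule: reject H₀ if p-value < α.
p-value = 0.0119 < α = 0.10 → reject H₀.

There is sufficient evidence at the 10% significance level to conclude that a linear relationship exists between x and y.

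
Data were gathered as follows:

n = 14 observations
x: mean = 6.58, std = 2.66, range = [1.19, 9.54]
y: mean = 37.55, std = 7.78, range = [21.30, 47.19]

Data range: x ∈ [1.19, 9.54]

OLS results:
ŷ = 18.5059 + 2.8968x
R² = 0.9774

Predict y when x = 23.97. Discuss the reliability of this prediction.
ŷ = 87.9422, but this is extrapolation (above the data range [1.19, 9.54]) and may be unreliable.

Prediction calculation:
ŷ = 18.5059 + 2.8968 × 23.97
ŷ = 87.9422

Reliability:
- Data range: x ∈ [1.19, 9.54]
- Prediction point: x = 23.97 is 14.43 units above the observed range → this is EXTRAPOLATION, not interpolation

Why that matters here:
- R² describes fit only over the sampled x values; it says nothing about behaviour beyond them
- Real relationships often flatten, saturate, or turn nonlinear at extremes

Report the number if required, but flag clearly that it is an extrapolation.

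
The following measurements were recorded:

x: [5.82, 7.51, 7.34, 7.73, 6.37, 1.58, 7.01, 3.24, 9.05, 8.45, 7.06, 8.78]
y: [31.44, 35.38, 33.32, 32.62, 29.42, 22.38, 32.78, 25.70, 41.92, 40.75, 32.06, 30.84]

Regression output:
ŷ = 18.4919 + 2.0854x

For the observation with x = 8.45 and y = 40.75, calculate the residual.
Residual = 4.6365

The residual is the difference between the actual value and the predicted value:

Residual = y - ŷ

Step 1: Calculate predicted value
ŷ = 18.4919 + 2.0854 × 8.45
ŷ = 36.1135

Step 2: Calculate residual
Residual = 40.75 - 36.1135
Residual = 4.6365

Interpretation: the model underestimates the actual value by 4.6365 at this point (positive residual → observation lies above the fitted line).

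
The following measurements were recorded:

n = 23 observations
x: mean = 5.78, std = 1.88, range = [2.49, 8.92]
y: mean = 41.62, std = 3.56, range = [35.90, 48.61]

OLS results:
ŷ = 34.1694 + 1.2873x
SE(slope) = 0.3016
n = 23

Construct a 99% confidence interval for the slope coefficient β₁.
The 99% CI for β₁ is (0.4333, 2.1413)

Confidence interval for the slope:

The 99% CI for β₁ is: β̂₁ ± t*(α/2, n-2) × SE(β̂₁)

Step 1: Find critical t-value
- Confidence level = 0.99
- Degrees of freedom = n - 2 = 23 - 2 = 21
- t*(α/2, 21) = 2.8314

Step 2: Calculate margin of error
Margin = 2.8314 × 0.3016 = 0.8540

Step 3: Construct interval
CI = 1.2873 ± 0.8540
CI = (0.4333, 2.1413)

Interpretation: We are 99% confident that the true slope β₁ lies between 0.4333 and 2.1413.
Since 0 is outside the interval, a two-sided test at α = 0.01 would reject H₀: β₁ = 0.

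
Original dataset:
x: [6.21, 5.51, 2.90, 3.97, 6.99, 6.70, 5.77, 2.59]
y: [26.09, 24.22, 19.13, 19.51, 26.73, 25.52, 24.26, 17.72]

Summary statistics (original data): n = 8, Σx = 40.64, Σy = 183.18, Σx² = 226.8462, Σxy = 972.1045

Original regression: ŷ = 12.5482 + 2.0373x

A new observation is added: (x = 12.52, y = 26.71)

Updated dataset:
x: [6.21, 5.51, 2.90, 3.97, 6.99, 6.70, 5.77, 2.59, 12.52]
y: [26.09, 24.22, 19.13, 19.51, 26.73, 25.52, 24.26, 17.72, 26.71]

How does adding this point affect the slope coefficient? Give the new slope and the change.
New slope β₁ = 0.9593 versus 2.0373 before: a change of -1.0780 (-52.9%).

x = 12.52 lies well outside the original x-range [2.59, 6.99] (x̄ ≈ 5.08), so this observation has high leverage and can move the slope substantially.

Step 1: Update the sums with the new point (n goes from 8 to 9)
Σx  = 40.64 + 12.52 = 53.16
Σy  = 183.18 + 26.71 = 209.89
Σx² = 226.8462 + 12.52² = 226.8462 + 156.7504 = 383.5966
Σxy = 972.1045 + 12.52×26.71 = 972.1045 + 334.4092 = 1306.5137

Step 2: Recompute the slope with b₁ = (nΣxy − ΣxΣy) / (nΣx² − (Σx)²)
Numerator   = 9×1306.5137 − 53.16×209.89 = 11758.6233 − 11157.7524 = 600.8709
Denominator = 9×383.5966 − 53.16² = 3452.3694 − 2825.9856 = 626.3838
b₁(new) = 600.8709 / 626.3838 = 0.9593

(Same formula on the original sums: (8×972.1045 − 40.64×183.18) / (8×226.8462 − 40.64²) = 332.4008 / 163.1600 = 2.0373, matching the given fit.)

Step 3: Change in slope
Δβ₁ = 0.9593 − 2.0373 = -1.0780
Relative change = -1.0780 / 2.0373 × 100% = -52.9%
→ the slope decreases when the point is added.

Because the point sits below the extension of the original line at a high-leverage x, it tilts the fit down.
In practice: refit with and without it and report both if conclusions differ; check such a point for data-entry or measurement error.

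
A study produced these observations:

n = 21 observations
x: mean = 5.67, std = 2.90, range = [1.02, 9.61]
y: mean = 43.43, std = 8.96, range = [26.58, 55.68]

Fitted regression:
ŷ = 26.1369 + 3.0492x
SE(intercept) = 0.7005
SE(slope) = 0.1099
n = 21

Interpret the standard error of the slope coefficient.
SE(β̂₁) = 0.1099 is the estimated standard deviation of the slope estimate across repeated samples; relative to β̂₁ = 3.0492 that is 3.6%, a precise estimate.

What SE measures:
- The standard error quantifies the sampling variability of the coefficient estimate
- It is the estimated standard deviation of β̂₁ across hypothetical repeated samples of the same size
- Smaller SE → more precise estimate

Relative precision:
- SE / |β̂₁| = 0.1099 / 3.0492 = 3.6%
- Rule of thumb (under 20%: precise; 20% to under 50%: moderately precise; 50% or more: imprecise) → precise

Link to interval estimation: a confidence interval for β₁ is β̂₁ ± t* × 0.1099, so SE sets the half-width per unit of t*.

What drives SE(β̂₁): larger n (here n = 21) → smaller SE; more residual scatter → larger SE; wider spread of x values → smaller SE.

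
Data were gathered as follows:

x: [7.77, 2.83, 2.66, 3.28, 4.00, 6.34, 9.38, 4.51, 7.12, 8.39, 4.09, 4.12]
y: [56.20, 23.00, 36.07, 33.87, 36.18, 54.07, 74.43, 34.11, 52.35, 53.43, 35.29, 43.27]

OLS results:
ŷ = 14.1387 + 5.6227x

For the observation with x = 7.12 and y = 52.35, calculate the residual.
Residual = -1.8223

The residual is the difference between the actual value and the predicted value:

Residual = y - ŷ

Step 1: Calculate predicted value
ŷ = 14.1387 + 5.6227 × 7.12
ŷ = 54.1723

Step 2: Calculate residual
Residual = 52.35 - 54.1723
Residual = -1.8223

The residual is negative, so the observed y = 52.35 sits below the regression line (the line overestimates it by 1.8223).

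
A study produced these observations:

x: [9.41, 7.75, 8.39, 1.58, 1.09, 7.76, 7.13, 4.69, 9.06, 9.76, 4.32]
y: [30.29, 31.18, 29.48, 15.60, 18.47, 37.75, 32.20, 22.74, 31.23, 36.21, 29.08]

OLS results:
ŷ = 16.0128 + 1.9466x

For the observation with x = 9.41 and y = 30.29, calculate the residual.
Residual = -4.0403

The residual is the difference between the actual value and the predicted value:

Residual = y - ŷ

Step 1: Calculate predicted value
ŷ = 16.0128 + 1.9466 × 9.41
ŷ = 34.3303

Step 2: Calculate residual
Residual = 30.29 - 34.3303
Residual = -4.0403

The residual is negative, so the observed y = 30.29 sits below the regression line (the line overestimates it by 4.0403).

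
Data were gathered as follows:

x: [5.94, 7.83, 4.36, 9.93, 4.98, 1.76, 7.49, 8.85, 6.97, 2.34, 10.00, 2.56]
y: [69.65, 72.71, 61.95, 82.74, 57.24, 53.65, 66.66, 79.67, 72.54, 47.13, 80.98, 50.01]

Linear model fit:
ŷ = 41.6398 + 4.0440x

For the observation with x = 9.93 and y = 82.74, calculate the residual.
Residual = 0.9433

The residual is the difference between the actual value and the predicted value:

Residual = y - ŷ

Step 1: Calculate predicted value
ŷ = 41.6398 + 4.0440 × 9.93
ŷ = 81.7967

Step 2: Calculate residual
Residual = 82.74 - 81.7967
Residual = 0.9433

The residual is positive, so the observed y = 82.74 sits above the regression line (the line underestimates it by 0.9433).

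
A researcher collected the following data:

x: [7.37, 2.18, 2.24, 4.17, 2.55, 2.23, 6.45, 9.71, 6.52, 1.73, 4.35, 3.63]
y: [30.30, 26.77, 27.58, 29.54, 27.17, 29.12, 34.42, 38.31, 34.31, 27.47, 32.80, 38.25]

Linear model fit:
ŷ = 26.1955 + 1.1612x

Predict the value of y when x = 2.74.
ŷ = 29.3772

To predict y for x = 2.74, substitute into the regression equation:

ŷ = 26.1955 + 1.1612 × 2.74
ŷ = 26.1955 + 3.1817
ŷ = 29.3772

This is the fitted mean response at that x — an individual observation would come with a wider prediction interval.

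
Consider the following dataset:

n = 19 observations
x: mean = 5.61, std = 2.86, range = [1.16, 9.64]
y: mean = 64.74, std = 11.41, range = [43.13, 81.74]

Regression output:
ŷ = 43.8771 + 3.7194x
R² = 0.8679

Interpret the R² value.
About 86.79% of the variability in y is accounted for by the regression on x (R² = 0.8679) — a strong linear fit.

The coefficient of determination R² is the fraction of the total variation in y that the fitted line accounts for.

Here R² = 0.8679:
- Explained: 86.79% of the variation in y
- Unexplained (residual): 100% − 86.79% = 13.21%
- Rule of thumb (below 0.3 weak; 0.3 to below 0.7 moderate; 0.7 and above strong) → strong

Note: R² says nothing about causation, and a high R² does not by itself mean the linear form is appropriate — check the residuals.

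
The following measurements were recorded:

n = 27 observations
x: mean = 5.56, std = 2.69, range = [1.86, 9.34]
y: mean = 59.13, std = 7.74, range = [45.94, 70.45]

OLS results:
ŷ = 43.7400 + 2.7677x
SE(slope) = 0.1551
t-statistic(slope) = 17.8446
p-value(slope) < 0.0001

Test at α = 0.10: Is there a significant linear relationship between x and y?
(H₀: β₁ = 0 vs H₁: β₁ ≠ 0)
p-value < 0.0001 < α = 0.10, so we reject H₀. The relationship is significant.

Hypothesis test for the slope coefficient:

H₀: β₁ = 0 (no linear relationship)
H₁: β₁ ≠ 0 (linear relationship exists)

Test statistic: t = β̂₁ / SE(β̂₁) = 2.7677 / 0.1551 = 17.8446

p < 0.0001: how often a slope estimate this far from 0 (in SE units) would arise by chance if β₁ were truly 0.

Decision rule: reject H₀ if p-value < α.
p-value < 0.0001 < α = 0.10 → reject H₀.

There is sufficient evidence at the 10% significance level to conclude that a linear relationship exists between x and y.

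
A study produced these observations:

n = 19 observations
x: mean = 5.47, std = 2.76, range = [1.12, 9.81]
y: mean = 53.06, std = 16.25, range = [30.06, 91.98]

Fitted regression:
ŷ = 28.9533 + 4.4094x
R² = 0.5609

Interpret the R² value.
R² = 0.5609 means 56.09% of the variation in y is explained by the linear relationship with x. This indicates a moderate fit.

R² (coefficient of determination) measures the proportion of variance in y explained by the regression model.

Here R² = 0.5609:
- Explained: 56.09% of the variation in y
- Unexplained (residual): 100% − 56.09% = 43.91%
- Rule of thumb (below 0.3 weak; 0.3 to below 0.7 moderate; 0.7 and above strong) → moderate

Note: R² says nothing about causation, and a high R² does not by itself mean the linear form is appropriate — check the residuals.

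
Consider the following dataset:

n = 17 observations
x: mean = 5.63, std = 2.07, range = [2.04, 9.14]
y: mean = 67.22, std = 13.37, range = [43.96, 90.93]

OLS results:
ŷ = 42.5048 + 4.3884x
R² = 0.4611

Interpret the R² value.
About 46.11% of the variability in y is accounted for by the regression on x (R² = 0.4611) — a moderate linear fit.

The coefficient of determination R² is the fraction of the total variation in y that the fitted line accounts for.

Here R² = 0.4611:
- Explained: 46.11% of the variation in y
- Unexplained (residual): 100% − 46.11% = 53.89%
- Rule of thumb (below 0.3 weak; 0.3 to below 0.7 moderate; 0.7 and above strong) → moderate

Note: R² says nothing about causation, and a high R² does not by itself mean the linear form is appropriate — check the residuals.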